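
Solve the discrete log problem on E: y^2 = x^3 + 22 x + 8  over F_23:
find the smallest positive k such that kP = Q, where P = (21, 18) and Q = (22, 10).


Enumerate multiples of P until we hit Q = (22, 10):
  1P = (21, 18)
  2P = (22, 13)
  3P = (5, 17)
  4P = (5, 6)
  5P = (22, 10)
Match found at i = 5.

k = 5


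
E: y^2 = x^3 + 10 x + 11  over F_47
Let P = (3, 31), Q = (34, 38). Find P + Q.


P != Q, so use the chord formula.
s = (y2 - y1) / (x2 - x1) = (7) / (31) mod 47 = 26
x3 = s^2 - x1 - x2 mod 47 = 26^2 - 3 - 34 = 28
y3 = s (x1 - x3) - y1 mod 47 = 26 * (3 - 28) - 31 = 24

P + Q = (28, 24)


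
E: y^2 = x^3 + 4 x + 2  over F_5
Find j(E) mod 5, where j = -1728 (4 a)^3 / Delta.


Delta = -16(4 a^3 + 27 b^2) mod 5 = 1
-1728 * (4 a)^3 = -1728 * (4*4)^3 mod 5 = 2
j = 2 * 1^(-1) mod 5 = 2

j = 2 (mod 5)


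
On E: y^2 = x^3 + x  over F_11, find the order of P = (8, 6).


Compute successive multiples of P until we hit O:
  1P = (8, 6)
  2P = (9, 10)
  3P = (10, 8)
  4P = (5, 8)
  5P = (7, 8)
  6P = (0, 0)
  7P = (7, 3)
  8P = (5, 3)
  ... (continuing to 12P)
  12P = O

ord(P) = 12


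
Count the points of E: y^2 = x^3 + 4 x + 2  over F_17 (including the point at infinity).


For each x in F_17, count y with y^2 = x^3 + 4 x + 2 mod 17:
  x = 0: RHS = 2, y in [6, 11]  -> 2 point(s)
  x = 2: RHS = 1, y in [1, 16]  -> 2 point(s)
  x = 6: RHS = 4, y in [2, 15]  -> 2 point(s)
  x = 7: RHS = 16, y in [4, 13]  -> 2 point(s)
  x = 8: RHS = 2, y in [6, 11]  -> 2 point(s)
  x = 9: RHS = 2, y in [6, 11]  -> 2 point(s)
  x = 11: RHS = 0, y in [0]  -> 1 point(s)
Affine points: 13. Add the point at infinity: total = 14.

#E(F_17) = 14


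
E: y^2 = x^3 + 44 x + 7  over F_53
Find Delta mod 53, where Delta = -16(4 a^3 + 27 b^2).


4 a^3 + 27 b^2 = 4*44^3 + 27*7^2 = 340736 + 1323 = 342059
Delta = -16 * (342059) = -5472944
Delta mod 53 = 48

Delta = 48 (mod 53)


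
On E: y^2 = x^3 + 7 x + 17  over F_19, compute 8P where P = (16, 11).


k = 8 = 1000_2 (binary, LSB first: 0001)
Double-and-add from P = (16, 11):
  bit 0 = 0: acc unchanged = O
  bit 1 = 0: acc unchanged = O
  bit 2 = 0: acc unchanged = O
  bit 3 = 1: acc = O + (9, 12) = (9, 12)

8P = (9, 12)


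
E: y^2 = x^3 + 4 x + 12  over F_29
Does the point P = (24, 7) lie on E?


Check whether y^2 = x^3 + 4 x + 12 (mod 29) for (x, y) = (24, 7).
LHS: y^2 = 7^2 mod 29 = 20
RHS: x^3 + 4 x + 12 = 24^3 + 4*24 + 12 mod 29 = 12
LHS != RHS

No, not on the curve


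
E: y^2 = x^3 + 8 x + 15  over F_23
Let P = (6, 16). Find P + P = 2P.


Doubling: s = (3 x1^2 + a) / (2 y1)
s = (3*6^2 + 8) / (2*16) mod 23 = 18
x3 = s^2 - 2 x1 mod 23 = 18^2 - 2*6 = 13
y3 = s (x1 - x3) - y1 mod 23 = 18 * (6 - 13) - 16 = 19

2P = (13, 19)


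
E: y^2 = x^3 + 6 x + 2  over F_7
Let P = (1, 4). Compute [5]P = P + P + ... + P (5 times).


k = 5 = 101_2 (binary, LSB first: 101)
Double-and-add from P = (1, 4):
  bit 0 = 1: acc = O + (1, 4) = (1, 4)
  bit 1 = 0: acc unchanged = (1, 4)
  bit 2 = 1: acc = (1, 4) + (0, 3) = (0, 4)

5P = (0, 4)


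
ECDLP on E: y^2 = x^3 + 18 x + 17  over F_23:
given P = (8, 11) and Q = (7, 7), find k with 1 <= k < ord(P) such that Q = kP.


Enumerate multiples of P until we hit Q = (7, 7):
  1P = (8, 11)
  2P = (16, 13)
  3P = (12, 11)
  4P = (3, 12)
  5P = (1, 6)
  6P = (7, 16)
  7P = (10, 22)
  8P = (18, 3)
  9P = (5, 5)
  10P = (14, 0)
  11P = (5, 18)
  12P = (18, 20)
  13P = (10, 1)
  14P = (7, 7)
Match found at i = 14.

k = 14


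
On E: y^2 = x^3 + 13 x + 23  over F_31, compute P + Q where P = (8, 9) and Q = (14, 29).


P != Q, so use the chord formula.
s = (y2 - y1) / (x2 - x1) = (20) / (6) mod 31 = 24
x3 = s^2 - x1 - x2 mod 31 = 24^2 - 8 - 14 = 27
y3 = s (x1 - x3) - y1 mod 31 = 24 * (8 - 27) - 9 = 0

P + Q = (27, 0)


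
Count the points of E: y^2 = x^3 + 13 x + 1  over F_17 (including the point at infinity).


For each x in F_17, count y with y^2 = x^3 + 13 x + 1 mod 17:
  x = 0: RHS = 1, y in [1, 16]  -> 2 point(s)
  x = 1: RHS = 15, y in [7, 10]  -> 2 point(s)
  x = 2: RHS = 1, y in [1, 16]  -> 2 point(s)
  x = 3: RHS = 16, y in [4, 13]  -> 2 point(s)
  x = 4: RHS = 15, y in [7, 10]  -> 2 point(s)
  x = 5: RHS = 4, y in [2, 15]  -> 2 point(s)
  x = 10: RHS = 9, y in [3, 14]  -> 2 point(s)
  x = 11: RHS = 13, y in [8, 9]  -> 2 point(s)
  x = 12: RHS = 15, y in [7, 10]  -> 2 point(s)
  x = 13: RHS = 4, y in [2, 15]  -> 2 point(s)
  x = 15: RHS = 1, y in [1, 16]  -> 2 point(s)
  x = 16: RHS = 4, y in [2, 15]  -> 2 point(s)
Affine points: 24. Add the point at infinity: total = 25.

#E(F_17) = 25


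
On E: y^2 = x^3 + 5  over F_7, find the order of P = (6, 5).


Compute successive multiples of P until we hit O:
  1P = (6, 5)
  2P = (3, 5)
  3P = (5, 2)
  4P = (5, 5)
  5P = (3, 2)
  6P = (6, 2)
  7P = O

ord(P) = 7


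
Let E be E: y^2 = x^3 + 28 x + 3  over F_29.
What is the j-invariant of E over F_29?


Delta = -16(4 a^3 + 27 b^2) mod 29 = 4
-1728 * (4 a)^3 = -1728 * (4*28)^3 mod 29 = 15
j = 15 * 4^(-1) mod 29 = 11

j = 11 (mod 29)


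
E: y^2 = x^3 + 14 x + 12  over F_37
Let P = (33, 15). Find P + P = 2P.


Doubling: s = (3 x1^2 + a) / (2 y1)
s = (3*33^2 + 14) / (2*15) mod 37 = 7
x3 = s^2 - 2 x1 mod 37 = 7^2 - 2*33 = 20
y3 = s (x1 - x3) - y1 mod 37 = 7 * (33 - 20) - 15 = 2

2P = (20, 2)


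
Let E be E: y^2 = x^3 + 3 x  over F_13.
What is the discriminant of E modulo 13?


4 a^3 + 27 b^2 = 4*3^3 + 27*0^2 = 108 + 0 = 108
Delta = -16 * (108) = -1728
Delta mod 13 = 1

Delta = 1 (mod 13)


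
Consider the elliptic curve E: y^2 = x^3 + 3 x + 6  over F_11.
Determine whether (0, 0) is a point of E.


Check whether y^2 = x^3 + 3 x + 6 (mod 11) for (x, y) = (0, 0).
LHS: y^2 = 0^2 mod 11 = 0
RHS: x^3 + 3 x + 6 = 0^3 + 3*0 + 6 mod 11 = 6
LHS != RHS

No, not on the curve


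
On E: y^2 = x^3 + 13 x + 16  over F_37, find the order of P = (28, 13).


Compute successive multiples of P until we hit O:
  1P = (28, 13)
  2P = (30, 10)
  3P = (9, 14)
  4P = (4, 13)
  5P = (5, 24)
  6P = (15, 21)
  7P = (27, 12)
  8P = (20, 32)
  ... (continuing to 37P)
  37P = O

ord(P) = 37


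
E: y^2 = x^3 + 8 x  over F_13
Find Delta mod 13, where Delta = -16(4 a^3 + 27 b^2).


4 a^3 + 27 b^2 = 4*8^3 + 27*0^2 = 2048 + 0 = 2048
Delta = -16 * (2048) = -32768
Delta mod 13 = 5

Delta = 5 (mod 13)


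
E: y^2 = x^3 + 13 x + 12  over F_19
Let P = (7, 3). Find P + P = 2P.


Doubling: s = (3 x1^2 + a) / (2 y1)
s = (3*7^2 + 13) / (2*3) mod 19 = 14
x3 = s^2 - 2 x1 mod 19 = 14^2 - 2*7 = 11
y3 = s (x1 - x3) - y1 mod 19 = 14 * (7 - 11) - 3 = 17

2P = (11, 17)


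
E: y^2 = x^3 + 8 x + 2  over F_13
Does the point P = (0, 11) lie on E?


Check whether y^2 = x^3 + 8 x + 2 (mod 13) for (x, y) = (0, 11).
LHS: y^2 = 11^2 mod 13 = 4
RHS: x^3 + 8 x + 2 = 0^3 + 8*0 + 2 mod 13 = 2
LHS != RHS

No, not on the curve


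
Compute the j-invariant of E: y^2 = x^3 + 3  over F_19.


Delta = -16(4 a^3 + 27 b^2) mod 19 = 7
-1728 * (4 a)^3 = -1728 * (4*0)^3 mod 19 = 0
j = 0 * 7^(-1) mod 19 = 0

j = 0 (mod 19)


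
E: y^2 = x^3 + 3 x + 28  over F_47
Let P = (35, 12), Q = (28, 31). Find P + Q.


P != Q, so use the chord formula.
s = (y2 - y1) / (x2 - x1) = (19) / (40) mod 47 = 4
x3 = s^2 - x1 - x2 mod 47 = 4^2 - 35 - 28 = 0
y3 = s (x1 - x3) - y1 mod 47 = 4 * (35 - 0) - 12 = 34

P + Q = (0, 34)


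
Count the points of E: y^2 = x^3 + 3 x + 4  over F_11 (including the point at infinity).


For each x in F_11, count y with y^2 = x^3 + 3 x + 4 mod 11:
  x = 0: RHS = 4, y in [2, 9]  -> 2 point(s)
  x = 4: RHS = 3, y in [5, 6]  -> 2 point(s)
  x = 5: RHS = 1, y in [1, 10]  -> 2 point(s)
  x = 7: RHS = 5, y in [4, 7]  -> 2 point(s)
  x = 8: RHS = 1, y in [1, 10]  -> 2 point(s)
  x = 9: RHS = 1, y in [1, 10]  -> 2 point(s)
  x = 10: RHS = 0, y in [0]  -> 1 point(s)
Affine points: 13. Add the point at infinity: total = 14.

#E(F_11) = 14


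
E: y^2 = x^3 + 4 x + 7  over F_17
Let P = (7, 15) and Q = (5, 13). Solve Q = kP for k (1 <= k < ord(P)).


Enumerate multiples of P until we hit Q = (5, 13):
  1P = (7, 15)
  2P = (16, 6)
  3P = (12, 7)
  4P = (6, 14)
  5P = (5, 4)
  6P = (14, 6)
  7P = (15, 5)
  8P = (4, 11)
  9P = (4, 6)
  10P = (15, 12)
  11P = (14, 11)
  12P = (5, 13)
Match found at i = 12.

k = 12


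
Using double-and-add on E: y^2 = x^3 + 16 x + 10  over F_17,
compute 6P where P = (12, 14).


k = 6 = 110_2 (binary, LSB first: 011)
Double-and-add from P = (12, 14):
  bit 0 = 0: acc unchanged = O
  bit 1 = 1: acc = O + (11, 2) = (11, 2)
  bit 2 = 1: acc = (11, 2) + (4, 11) = (4, 6)

6P = (4, 6)


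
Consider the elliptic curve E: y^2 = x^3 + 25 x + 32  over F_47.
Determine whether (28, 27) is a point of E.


Check whether y^2 = x^3 + 25 x + 32 (mod 47) for (x, y) = (28, 27).
LHS: y^2 = 27^2 mod 47 = 24
RHS: x^3 + 25 x + 32 = 28^3 + 25*28 + 32 mod 47 = 30
LHS != RHS

No, not on the curve


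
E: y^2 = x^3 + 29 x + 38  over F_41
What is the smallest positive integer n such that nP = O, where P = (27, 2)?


Compute successive multiples of P until we hit O:
  1P = (27, 2)
  2P = (18, 23)
  3P = (6, 31)
  4P = (10, 37)
  5P = (22, 7)
  6P = (34, 5)
  7P = (17, 14)
  8P = (5, 29)
  ... (continuing to 17P)
  17P = O

ord(P) = 17


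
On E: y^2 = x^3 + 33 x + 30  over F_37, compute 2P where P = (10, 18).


k = 2 = 10_2 (binary, LSB first: 01)
Double-and-add from P = (10, 18):
  bit 0 = 0: acc unchanged = O
  bit 1 = 1: acc = O + (17, 19) = (17, 19)

2P = (17, 19)


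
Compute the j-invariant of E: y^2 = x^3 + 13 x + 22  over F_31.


Delta = -16(4 a^3 + 27 b^2) mod 31 = 15
-1728 * (4 a)^3 = -1728 * (4*13)^3 mod 31 = 29
j = 29 * 15^(-1) mod 31 = 4

j = 4 (mod 31)


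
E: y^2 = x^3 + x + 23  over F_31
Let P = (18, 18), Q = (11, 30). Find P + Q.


P != Q, so use the chord formula.
s = (y2 - y1) / (x2 - x1) = (12) / (24) mod 31 = 16
x3 = s^2 - x1 - x2 mod 31 = 16^2 - 18 - 11 = 10
y3 = s (x1 - x3) - y1 mod 31 = 16 * (18 - 10) - 18 = 17

P + Q = (10, 17)


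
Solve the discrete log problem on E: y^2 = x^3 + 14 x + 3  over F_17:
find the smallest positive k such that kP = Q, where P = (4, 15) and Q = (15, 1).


Enumerate multiples of P until we hit Q = (15, 1):
  1P = (4, 15)
  2P = (7, 6)
  3P = (15, 1)
Match found at i = 3.

k = 3


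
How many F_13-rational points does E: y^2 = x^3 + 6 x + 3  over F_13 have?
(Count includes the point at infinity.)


For each x in F_13, count y with y^2 = x^3 + 6 x + 3 mod 13:
  x = 0: RHS = 3, y in [4, 9]  -> 2 point(s)
  x = 1: RHS = 10, y in [6, 7]  -> 2 point(s)
  x = 2: RHS = 10, y in [6, 7]  -> 2 point(s)
  x = 3: RHS = 9, y in [3, 10]  -> 2 point(s)
  x = 4: RHS = 0, y in [0]  -> 1 point(s)
  x = 8: RHS = 4, y in [2, 11]  -> 2 point(s)
  x = 10: RHS = 10, y in [6, 7]  -> 2 point(s)
  x = 11: RHS = 9, y in [3, 10]  -> 2 point(s)
  x = 12: RHS = 9, y in [3, 10]  -> 2 point(s)
Affine points: 17. Add the point at infinity: total = 18.

#E(F_13) = 18


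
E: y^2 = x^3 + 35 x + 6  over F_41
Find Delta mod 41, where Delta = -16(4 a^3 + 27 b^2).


4 a^3 + 27 b^2 = 4*35^3 + 27*6^2 = 171500 + 972 = 172472
Delta = -16 * (172472) = -2759552
Delta mod 41 = 35

Delta = 35 (mod 41)


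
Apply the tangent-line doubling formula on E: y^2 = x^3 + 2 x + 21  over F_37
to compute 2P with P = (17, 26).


Doubling: s = (3 x1^2 + a) / (2 y1)
s = (3*17^2 + 2) / (2*26) mod 37 = 16
x3 = s^2 - 2 x1 mod 37 = 16^2 - 2*17 = 0
y3 = s (x1 - x3) - y1 mod 37 = 16 * (17 - 0) - 26 = 24

2P = (0, 24)


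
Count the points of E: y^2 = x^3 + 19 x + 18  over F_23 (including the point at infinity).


For each x in F_23, count y with y^2 = x^3 + 19 x + 18 mod 23:
  x = 0: RHS = 18, y in [8, 15]  -> 2 point(s)
  x = 2: RHS = 18, y in [8, 15]  -> 2 point(s)
  x = 5: RHS = 8, y in [10, 13]  -> 2 point(s)
  x = 6: RHS = 3, y in [7, 16]  -> 2 point(s)
  x = 10: RHS = 12, y in [9, 14]  -> 2 point(s)
  x = 13: RHS = 1, y in [1, 22]  -> 2 point(s)
  x = 16: RHS = 2, y in [5, 18]  -> 2 point(s)
  x = 19: RHS = 16, y in [4, 19]  -> 2 point(s)
  x = 20: RHS = 3, y in [7, 16]  -> 2 point(s)
  x = 21: RHS = 18, y in [8, 15]  -> 2 point(s)
Affine points: 20. Add the point at infinity: total = 21.

#E(F_23) = 21


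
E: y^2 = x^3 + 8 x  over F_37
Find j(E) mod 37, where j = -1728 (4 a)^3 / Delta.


Delta = -16(4 a^3 + 27 b^2) mod 37 = 14
-1728 * (4 a)^3 = -1728 * (4*8)^3 mod 37 = 31
j = 31 * 14^(-1) mod 37 = 26

j = 26 (mod 37)


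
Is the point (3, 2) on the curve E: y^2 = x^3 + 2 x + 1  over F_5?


Check whether y^2 = x^3 + 2 x + 1 (mod 5) for (x, y) = (3, 2).
LHS: y^2 = 2^2 mod 5 = 4
RHS: x^3 + 2 x + 1 = 3^3 + 2*3 + 1 mod 5 = 4
LHS = RHS

Yes, on the curve


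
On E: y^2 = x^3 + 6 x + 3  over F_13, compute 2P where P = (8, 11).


Doubling: s = (3 x1^2 + a) / (2 y1)
s = (3*8^2 + 6) / (2*11) mod 13 = 9
x3 = s^2 - 2 x1 mod 13 = 9^2 - 2*8 = 0
y3 = s (x1 - x3) - y1 mod 13 = 9 * (8 - 0) - 11 = 9

2P = (0, 9)


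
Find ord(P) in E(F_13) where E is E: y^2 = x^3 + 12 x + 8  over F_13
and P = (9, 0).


Compute successive multiples of P until we hit O:
  1P = (9, 0)
  2P = O

ord(P) = 2


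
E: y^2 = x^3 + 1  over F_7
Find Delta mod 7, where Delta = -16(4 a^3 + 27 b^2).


4 a^3 + 27 b^2 = 4*0^3 + 27*1^2 = 0 + 27 = 27
Delta = -16 * (27) = -432
Delta mod 7 = 2

Delta = 2 (mod 7)


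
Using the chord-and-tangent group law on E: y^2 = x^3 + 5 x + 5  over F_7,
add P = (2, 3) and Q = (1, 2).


P != Q, so use the chord formula.
s = (y2 - y1) / (x2 - x1) = (6) / (6) mod 7 = 1
x3 = s^2 - x1 - x2 mod 7 = 1^2 - 2 - 1 = 5
y3 = s (x1 - x3) - y1 mod 7 = 1 * (2 - 5) - 3 = 1

P + Q = (5, 1)


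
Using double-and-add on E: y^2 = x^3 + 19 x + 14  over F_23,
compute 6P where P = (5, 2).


k = 6 = 110_2 (binary, LSB first: 011)
Double-and-add from P = (5, 2):
  bit 0 = 0: acc unchanged = O
  bit 1 = 1: acc = O + (19, 14) = (19, 14)
  bit 2 = 1: acc = (19, 14) + (10, 10) = (3, 11)

6P = (3, 11)


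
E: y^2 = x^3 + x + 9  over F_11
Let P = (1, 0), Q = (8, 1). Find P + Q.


P != Q, so use the chord formula.
s = (y2 - y1) / (x2 - x1) = (1) / (7) mod 11 = 8
x3 = s^2 - x1 - x2 mod 11 = 8^2 - 1 - 8 = 0
y3 = s (x1 - x3) - y1 mod 11 = 8 * (1 - 0) - 0 = 8

P + Q = (0, 8)


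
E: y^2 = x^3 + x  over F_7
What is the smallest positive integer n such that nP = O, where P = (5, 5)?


Compute successive multiples of P until we hit O:
  1P = (5, 5)
  2P = (1, 3)
  3P = (3, 3)
  4P = (0, 0)
  5P = (3, 4)
  6P = (1, 4)
  7P = (5, 2)
  8P = O

ord(P) = 8


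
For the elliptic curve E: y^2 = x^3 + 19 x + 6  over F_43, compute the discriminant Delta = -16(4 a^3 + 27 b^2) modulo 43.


4 a^3 + 27 b^2 = 4*19^3 + 27*6^2 = 27436 + 972 = 28408
Delta = -16 * (28408) = -454528
Delta mod 43 = 25

Delta = 25 (mod 43)


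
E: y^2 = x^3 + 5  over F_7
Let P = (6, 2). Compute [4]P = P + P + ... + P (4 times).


k = 4 = 100_2 (binary, LSB first: 001)
Double-and-add from P = (6, 2):
  bit 0 = 0: acc unchanged = O
  bit 1 = 0: acc unchanged = O
  bit 2 = 1: acc = O + (5, 2) = (5, 2)

4P = (5, 2)


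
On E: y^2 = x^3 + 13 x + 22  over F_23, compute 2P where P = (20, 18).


Doubling: s = (3 x1^2 + a) / (2 y1)
s = (3*20^2 + 13) / (2*18) mod 23 = 19
x3 = s^2 - 2 x1 mod 23 = 19^2 - 2*20 = 22
y3 = s (x1 - x3) - y1 mod 23 = 19 * (20 - 22) - 18 = 13

2P = (22, 13)


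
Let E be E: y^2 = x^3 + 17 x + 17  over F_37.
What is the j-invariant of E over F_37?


Delta = -16(4 a^3 + 27 b^2) mod 37 = 21
-1728 * (4 a)^3 = -1728 * (4*17)^3 mod 37 = 29
j = 29 * 21^(-1) mod 37 = 19

j = 19 (mod 37)


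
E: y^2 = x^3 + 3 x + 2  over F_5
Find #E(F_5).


For each x in F_5, count y with y^2 = x^3 + 3 x + 2 mod 5:
  x = 1: RHS = 1, y in [1, 4]  -> 2 point(s)
  x = 2: RHS = 1, y in [1, 4]  -> 2 point(s)
Affine points: 4. Add the point at infinity: total = 5.

#E(F_5) = 5


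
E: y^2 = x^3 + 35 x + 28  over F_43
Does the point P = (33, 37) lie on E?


Check whether y^2 = x^3 + 35 x + 28 (mod 43) for (x, y) = (33, 37).
LHS: y^2 = 37^2 mod 43 = 36
RHS: x^3 + 35 x + 28 = 33^3 + 35*33 + 28 mod 43 = 11
LHS != RHS

No, not on the curve


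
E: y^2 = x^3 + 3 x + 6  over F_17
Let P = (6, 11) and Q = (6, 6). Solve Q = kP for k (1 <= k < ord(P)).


Enumerate multiples of P until we hit Q = (6, 6):
  1P = (6, 11)
  2P = (13, 7)
  3P = (7, 9)
  4P = (8, 10)
  5P = (16, 11)
  6P = (12, 6)
  7P = (3, 12)
  8P = (10, 13)
  9P = (14, 2)
  10P = (15, 14)
  11P = (15, 3)
  12P = (14, 15)
  13P = (10, 4)
  14P = (3, 5)
  15P = (12, 11)
  16P = (16, 6)
  17P = (8, 7)
  18P = (7, 8)
  19P = (13, 10)
  20P = (6, 6)
Match found at i = 20.

k = 20


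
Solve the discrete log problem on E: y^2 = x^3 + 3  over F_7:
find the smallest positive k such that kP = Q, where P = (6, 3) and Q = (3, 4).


Enumerate multiples of P until we hit Q = (3, 4):
  1P = (6, 3)
  2P = (4, 5)
  3P = (5, 3)
  4P = (3, 4)
Match found at i = 4.

k = 4


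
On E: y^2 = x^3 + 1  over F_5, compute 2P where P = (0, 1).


Doubling: s = (3 x1^2 + a) / (2 y1)
s = (3*0^2 + 0) / (2*1) mod 5 = 0
x3 = s^2 - 2 x1 mod 5 = 0^2 - 2*0 = 0
y3 = s (x1 - x3) - y1 mod 5 = 0 * (0 - 0) - 1 = 4

2P = (0, 4)


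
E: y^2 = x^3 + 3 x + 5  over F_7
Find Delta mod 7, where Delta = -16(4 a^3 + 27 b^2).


4 a^3 + 27 b^2 = 4*3^3 + 27*5^2 = 108 + 675 = 783
Delta = -16 * (783) = -12528
Delta mod 7 = 2

Delta = 2 (mod 7)


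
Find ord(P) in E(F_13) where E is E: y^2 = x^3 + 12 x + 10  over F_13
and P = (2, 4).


Compute successive multiples of P until we hit O:
  1P = (2, 4)
  2P = (5, 0)
  3P = (2, 9)
  4P = O

ord(P) = 4


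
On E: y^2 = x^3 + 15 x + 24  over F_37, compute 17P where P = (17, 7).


k = 17 = 10001_2 (binary, LSB first: 10001)
Double-and-add from P = (17, 7):
  bit 0 = 1: acc = O + (17, 7) = (17, 7)
  bit 1 = 0: acc unchanged = (17, 7)
  bit 2 = 0: acc unchanged = (17, 7)
  bit 3 = 0: acc unchanged = (17, 7)
  bit 4 = 1: acc = (17, 7) + (25, 22) = (28, 14)

17P = (28, 14)


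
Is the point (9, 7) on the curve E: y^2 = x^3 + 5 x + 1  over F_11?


Check whether y^2 = x^3 + 5 x + 1 (mod 11) for (x, y) = (9, 7).
LHS: y^2 = 7^2 mod 11 = 5
RHS: x^3 + 5 x + 1 = 9^3 + 5*9 + 1 mod 11 = 5
LHS = RHS

Yes, on the curve


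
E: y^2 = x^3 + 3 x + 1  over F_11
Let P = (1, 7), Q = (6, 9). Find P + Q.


P != Q, so use the chord formula.
s = (y2 - y1) / (x2 - x1) = (2) / (5) mod 11 = 7
x3 = s^2 - x1 - x2 mod 11 = 7^2 - 1 - 6 = 9
y3 = s (x1 - x3) - y1 mod 11 = 7 * (1 - 9) - 7 = 3

P + Q = (9, 3)


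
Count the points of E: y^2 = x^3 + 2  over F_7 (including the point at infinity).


For each x in F_7, count y with y^2 = x^3 + 0 x + 2 mod 7:
  x = 0: RHS = 2, y in [3, 4]  -> 2 point(s)
  x = 3: RHS = 1, y in [1, 6]  -> 2 point(s)
  x = 5: RHS = 1, y in [1, 6]  -> 2 point(s)
  x = 6: RHS = 1, y in [1, 6]  -> 2 point(s)
Affine points: 8. Add the point at infinity: total = 9.

#E(F_7) = 9


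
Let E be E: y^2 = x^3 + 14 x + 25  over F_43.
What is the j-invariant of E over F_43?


Delta = -16(4 a^3 + 27 b^2) mod 43 = 36
-1728 * (4 a)^3 = -1728 * (4*14)^3 mod 43 = 11
j = 11 * 36^(-1) mod 43 = 23

j = 23 (mod 43)


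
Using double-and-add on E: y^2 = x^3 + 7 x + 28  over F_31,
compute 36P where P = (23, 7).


k = 36 = 100100_2 (binary, LSB first: 001001)
Double-and-add from P = (23, 7):
  bit 0 = 0: acc unchanged = O
  bit 1 = 0: acc unchanged = O
  bit 2 = 1: acc = O + (9, 13) = (9, 13)
  bit 3 = 0: acc unchanged = (9, 13)
  bit 4 = 0: acc unchanged = (9, 13)
  bit 5 = 1: acc = (9, 13) + (15, 6) = (23, 24)

36P = (23, 24)


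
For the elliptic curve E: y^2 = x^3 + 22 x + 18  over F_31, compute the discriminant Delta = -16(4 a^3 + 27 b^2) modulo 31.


4 a^3 + 27 b^2 = 4*22^3 + 27*18^2 = 42592 + 8748 = 51340
Delta = -16 * (51340) = -821440
Delta mod 31 = 29

Delta = 29 (mod 31)


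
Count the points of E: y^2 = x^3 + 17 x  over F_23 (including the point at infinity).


For each x in F_23, count y with y^2 = x^3 + 17 x + 0 mod 23:
  x = 0: RHS = 0, y in [0]  -> 1 point(s)
  x = 1: RHS = 18, y in [8, 15]  -> 2 point(s)
  x = 3: RHS = 9, y in [3, 20]  -> 2 point(s)
  x = 5: RHS = 3, y in [7, 16]  -> 2 point(s)
  x = 7: RHS = 2, y in [5, 18]  -> 2 point(s)
  x = 8: RHS = 4, y in [2, 21]  -> 2 point(s)
  x = 9: RHS = 8, y in [10, 13]  -> 2 point(s)
  x = 11: RHS = 0, y in [0]  -> 1 point(s)
  x = 12: RHS = 0, y in [0]  -> 1 point(s)
  x = 13: RHS = 3, y in [7, 16]  -> 2 point(s)
  x = 17: RHS = 4, y in [2, 21]  -> 2 point(s)
  x = 19: RHS = 6, y in [11, 12]  -> 2 point(s)
  x = 21: RHS = 4, y in [2, 21]  -> 2 point(s)
Affine points: 23. Add the point at infinity: total = 24.

#E(F_23) = 24


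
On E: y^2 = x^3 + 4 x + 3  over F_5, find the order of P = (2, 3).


Compute successive multiples of P until we hit O:
  1P = (2, 3)
  2P = (2, 2)
  3P = O

ord(P) = 3


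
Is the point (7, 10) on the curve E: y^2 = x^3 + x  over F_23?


Check whether y^2 = x^3 + 1 x + 0 (mod 23) for (x, y) = (7, 10).
LHS: y^2 = 10^2 mod 23 = 8
RHS: x^3 + 1 x + 0 = 7^3 + 1*7 + 0 mod 23 = 5
LHS != RHS

No, not on the curve


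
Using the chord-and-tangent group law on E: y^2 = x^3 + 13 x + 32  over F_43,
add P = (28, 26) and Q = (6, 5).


P != Q, so use the chord formula.
s = (y2 - y1) / (x2 - x1) = (22) / (21) mod 43 = 42
x3 = s^2 - x1 - x2 mod 43 = 42^2 - 28 - 6 = 10
y3 = s (x1 - x3) - y1 mod 43 = 42 * (28 - 10) - 26 = 42

P + Q = (10, 42)


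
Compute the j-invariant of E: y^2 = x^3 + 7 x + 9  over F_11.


Delta = -16(4 a^3 + 27 b^2) mod 11 = 3
-1728 * (4 a)^3 = -1728 * (4*7)^3 mod 11 = 4
j = 4 * 3^(-1) mod 11 = 5

j = 5 (mod 11)


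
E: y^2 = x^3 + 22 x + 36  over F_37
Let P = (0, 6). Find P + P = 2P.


Doubling: s = (3 x1^2 + a) / (2 y1)
s = (3*0^2 + 22) / (2*6) mod 37 = 8
x3 = s^2 - 2 x1 mod 37 = 8^2 - 2*0 = 27
y3 = s (x1 - x3) - y1 mod 37 = 8 * (0 - 27) - 6 = 0

2P = (27, 0)


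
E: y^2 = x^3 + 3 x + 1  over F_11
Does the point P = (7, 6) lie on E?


Check whether y^2 = x^3 + 3 x + 1 (mod 11) for (x, y) = (7, 6).
LHS: y^2 = 6^2 mod 11 = 3
RHS: x^3 + 3 x + 1 = 7^3 + 3*7 + 1 mod 11 = 2
LHS != RHS

No, not on the curve


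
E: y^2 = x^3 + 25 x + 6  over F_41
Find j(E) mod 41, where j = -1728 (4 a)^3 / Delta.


Delta = -16(4 a^3 + 27 b^2) mod 41 = 18
-1728 * (4 a)^3 = -1728 * (4*25)^3 mod 41 = 22
j = 22 * 18^(-1) mod 41 = 24

j = 24 (mod 41)


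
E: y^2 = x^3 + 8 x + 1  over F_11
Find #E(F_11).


For each x in F_11, count y with y^2 = x^3 + 8 x + 1 mod 11:
  x = 0: RHS = 1, y in [1, 10]  -> 2 point(s)
  x = 2: RHS = 3, y in [5, 6]  -> 2 point(s)
  x = 4: RHS = 9, y in [3, 8]  -> 2 point(s)
  x = 5: RHS = 1, y in [1, 10]  -> 2 point(s)
  x = 6: RHS = 1, y in [1, 10]  -> 2 point(s)
  x = 7: RHS = 4, y in [2, 9]  -> 2 point(s)
  x = 8: RHS = 5, y in [4, 7]  -> 2 point(s)
  x = 10: RHS = 3, y in [5, 6]  -> 2 point(s)
Affine points: 16. Add the point at infinity: total = 17.

#E(F_11) = 17


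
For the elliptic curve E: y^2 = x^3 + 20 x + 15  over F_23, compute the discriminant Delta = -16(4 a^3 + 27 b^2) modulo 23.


4 a^3 + 27 b^2 = 4*20^3 + 27*15^2 = 32000 + 6075 = 38075
Delta = -16 * (38075) = -609200
Delta mod 23 = 1

Delta = 1 (mod 23)


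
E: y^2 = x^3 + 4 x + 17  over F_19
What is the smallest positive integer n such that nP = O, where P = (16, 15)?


Compute successive multiples of P until we hit O:
  1P = (16, 15)
  2P = (13, 9)
  3P = (13, 10)
  4P = (16, 4)
  5P = O

ord(P) = 5


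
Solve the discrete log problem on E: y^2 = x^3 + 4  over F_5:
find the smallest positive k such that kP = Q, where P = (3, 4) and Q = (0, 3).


Enumerate multiples of P until we hit Q = (0, 3):
  1P = (3, 4)
  2P = (0, 3)
Match found at i = 2.

k = 2


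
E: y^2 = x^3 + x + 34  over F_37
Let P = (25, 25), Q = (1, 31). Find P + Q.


P != Q, so use the chord formula.
s = (y2 - y1) / (x2 - x1) = (6) / (13) mod 37 = 9
x3 = s^2 - x1 - x2 mod 37 = 9^2 - 25 - 1 = 18
y3 = s (x1 - x3) - y1 mod 37 = 9 * (25 - 18) - 25 = 1

P + Q = (18, 1)


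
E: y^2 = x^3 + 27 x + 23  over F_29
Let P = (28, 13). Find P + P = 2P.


Doubling: s = (3 x1^2 + a) / (2 y1)
s = (3*28^2 + 27) / (2*13) mod 29 = 19
x3 = s^2 - 2 x1 mod 29 = 19^2 - 2*28 = 15
y3 = s (x1 - x3) - y1 mod 29 = 19 * (28 - 15) - 13 = 2

2P = (15, 2)


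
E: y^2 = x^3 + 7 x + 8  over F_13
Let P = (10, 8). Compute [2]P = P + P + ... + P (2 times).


k = 2 = 10_2 (binary, LSB first: 01)
Double-and-add from P = (10, 8):
  bit 0 = 0: acc unchanged = O
  bit 1 = 1: acc = O + (3, 2) = (3, 2)

2P = (3, 2)


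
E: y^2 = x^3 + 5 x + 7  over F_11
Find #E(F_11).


For each x in F_11, count y with y^2 = x^3 + 5 x + 7 mod 11:
  x = 2: RHS = 3, y in [5, 6]  -> 2 point(s)
  x = 3: RHS = 5, y in [4, 7]  -> 2 point(s)
  x = 4: RHS = 3, y in [5, 6]  -> 2 point(s)
  x = 5: RHS = 3, y in [5, 6]  -> 2 point(s)
  x = 6: RHS = 0, y in [0]  -> 1 point(s)
  x = 7: RHS = 0, y in [0]  -> 1 point(s)
  x = 8: RHS = 9, y in [3, 8]  -> 2 point(s)
  x = 9: RHS = 0, y in [0]  -> 1 point(s)
  x = 10: RHS = 1, y in [1, 10]  -> 2 point(s)
Affine points: 15. Add the point at infinity: total = 16.

#E(F_11) = 16


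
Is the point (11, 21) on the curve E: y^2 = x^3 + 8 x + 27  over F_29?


Check whether y^2 = x^3 + 8 x + 27 (mod 29) for (x, y) = (11, 21).
LHS: y^2 = 21^2 mod 29 = 6
RHS: x^3 + 8 x + 27 = 11^3 + 8*11 + 27 mod 29 = 25
LHS != RHS

No, not on the curve


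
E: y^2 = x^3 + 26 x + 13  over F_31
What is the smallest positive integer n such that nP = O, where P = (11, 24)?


Compute successive multiples of P until we hit O:
  1P = (11, 24)
  2P = (10, 8)
  3P = (18, 19)
  4P = (12, 21)
  5P = (17, 25)
  6P = (28, 30)
  7P = (8, 19)
  8P = (1, 3)
  ... (continuing to 26P)
  26P = O

ord(P) = 26


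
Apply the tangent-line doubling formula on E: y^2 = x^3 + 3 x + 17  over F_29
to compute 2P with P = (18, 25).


Doubling: s = (3 x1^2 + a) / (2 y1)
s = (3*18^2 + 3) / (2*25) mod 29 = 5
x3 = s^2 - 2 x1 mod 29 = 5^2 - 2*18 = 18
y3 = s (x1 - x3) - y1 mod 29 = 5 * (18 - 18) - 25 = 4

2P = (18, 4)


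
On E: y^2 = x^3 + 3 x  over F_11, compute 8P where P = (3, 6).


k = 8 = 1000_2 (binary, LSB first: 0001)
Double-and-add from P = (3, 6):
  bit 0 = 0: acc unchanged = O
  bit 1 = 0: acc unchanged = O
  bit 2 = 0: acc unchanged = O
  bit 3 = 1: acc = O + (3, 5) = (3, 5)

8P = (3, 5)


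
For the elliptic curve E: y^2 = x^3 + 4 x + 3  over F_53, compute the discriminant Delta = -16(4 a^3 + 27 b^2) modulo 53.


4 a^3 + 27 b^2 = 4*4^3 + 27*3^2 = 256 + 243 = 499
Delta = -16 * (499) = -7984
Delta mod 53 = 19

Delta = 19 (mod 53)


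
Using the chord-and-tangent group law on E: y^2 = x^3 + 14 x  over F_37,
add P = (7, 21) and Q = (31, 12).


P != Q, so use the chord formula.
s = (y2 - y1) / (x2 - x1) = (28) / (24) mod 37 = 32
x3 = s^2 - x1 - x2 mod 37 = 32^2 - 7 - 31 = 24
y3 = s (x1 - x3) - y1 mod 37 = 32 * (7 - 24) - 21 = 27

P + Q = (24, 27)


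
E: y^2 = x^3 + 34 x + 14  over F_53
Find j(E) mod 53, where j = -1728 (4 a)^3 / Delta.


Delta = -16(4 a^3 + 27 b^2) mod 53 = 52
-1728 * (4 a)^3 = -1728 * (4*34)^3 mod 53 = 6
j = 6 * 52^(-1) mod 53 = 47

j = 47 (mod 53)


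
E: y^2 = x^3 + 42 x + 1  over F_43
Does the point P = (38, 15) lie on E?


Check whether y^2 = x^3 + 42 x + 1 (mod 43) for (x, y) = (38, 15).
LHS: y^2 = 15^2 mod 43 = 10
RHS: x^3 + 42 x + 1 = 38^3 + 42*38 + 1 mod 43 = 10
LHS = RHS

Yes, on the curve


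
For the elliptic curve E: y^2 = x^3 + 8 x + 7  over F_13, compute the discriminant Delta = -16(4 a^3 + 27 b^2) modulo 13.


4 a^3 + 27 b^2 = 4*8^3 + 27*7^2 = 2048 + 1323 = 3371
Delta = -16 * (3371) = -53936
Delta mod 13 = 1

Delta = 1 (mod 13)


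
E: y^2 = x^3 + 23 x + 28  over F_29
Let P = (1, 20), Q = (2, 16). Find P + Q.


P != Q, so use the chord formula.
s = (y2 - y1) / (x2 - x1) = (25) / (1) mod 29 = 25
x3 = s^2 - x1 - x2 mod 29 = 25^2 - 1 - 2 = 13
y3 = s (x1 - x3) - y1 mod 29 = 25 * (1 - 13) - 20 = 28

P + Q = (13, 28)


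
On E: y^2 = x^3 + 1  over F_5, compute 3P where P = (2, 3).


k = 3 = 11_2 (binary, LSB first: 11)
Double-and-add from P = (2, 3):
  bit 0 = 1: acc = O + (2, 3) = (2, 3)
  bit 1 = 1: acc = (2, 3) + (0, 1) = (4, 0)

3P = (4, 0)


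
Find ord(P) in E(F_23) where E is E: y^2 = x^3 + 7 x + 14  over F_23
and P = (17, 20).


Compute successive multiples of P until we hit O:
  1P = (17, 20)
  2P = (12, 3)
  3P = (12, 20)
  4P = (17, 3)
  5P = O

ord(P) = 5


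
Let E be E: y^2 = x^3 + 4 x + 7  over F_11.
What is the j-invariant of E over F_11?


Delta = -16(4 a^3 + 27 b^2) mod 11 = 3
-1728 * (4 a)^3 = -1728 * (4*4)^3 mod 11 = 7
j = 7 * 3^(-1) mod 11 = 6

j = 6 (mod 11)


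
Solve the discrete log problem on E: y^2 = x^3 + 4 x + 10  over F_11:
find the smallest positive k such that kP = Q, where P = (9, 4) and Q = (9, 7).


Enumerate multiples of P until we hit Q = (9, 7):
  1P = (9, 4)
  2P = (8, 9)
  3P = (8, 2)
  4P = (9, 7)
Match found at i = 4.

k = 4


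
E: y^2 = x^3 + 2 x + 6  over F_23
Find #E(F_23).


For each x in F_23, count y with y^2 = x^3 + 2 x + 6 mod 23:
  x = 0: RHS = 6, y in [11, 12]  -> 2 point(s)
  x = 1: RHS = 9, y in [3, 20]  -> 2 point(s)
  x = 2: RHS = 18, y in [8, 15]  -> 2 point(s)
  x = 3: RHS = 16, y in [4, 19]  -> 2 point(s)
  x = 4: RHS = 9, y in [3, 20]  -> 2 point(s)
  x = 5: RHS = 3, y in [7, 16]  -> 2 point(s)
  x = 6: RHS = 4, y in [2, 21]  -> 2 point(s)
  x = 7: RHS = 18, y in [8, 15]  -> 2 point(s)
  x = 11: RHS = 2, y in [5, 18]  -> 2 point(s)
  x = 14: RHS = 18, y in [8, 15]  -> 2 point(s)
  x = 17: RHS = 8, y in [10, 13]  -> 2 point(s)
  x = 18: RHS = 9, y in [3, 20]  -> 2 point(s)
  x = 19: RHS = 3, y in [7, 16]  -> 2 point(s)
  x = 22: RHS = 3, y in [7, 16]  -> 2 point(s)
Affine points: 28. Add the point at infinity: total = 29.

#E(F_23) = 29


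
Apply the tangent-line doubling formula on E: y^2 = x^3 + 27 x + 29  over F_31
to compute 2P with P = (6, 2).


Doubling: s = (3 x1^2 + a) / (2 y1)
s = (3*6^2 + 27) / (2*2) mod 31 = 26
x3 = s^2 - 2 x1 mod 31 = 26^2 - 2*6 = 13
y3 = s (x1 - x3) - y1 mod 31 = 26 * (6 - 13) - 2 = 2

2P = (13, 2)


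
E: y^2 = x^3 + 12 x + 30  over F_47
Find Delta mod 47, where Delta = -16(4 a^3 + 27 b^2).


4 a^3 + 27 b^2 = 4*12^3 + 27*30^2 = 6912 + 24300 = 31212
Delta = -16 * (31212) = -499392
Delta mod 47 = 30

Delta = 30 (mod 47)


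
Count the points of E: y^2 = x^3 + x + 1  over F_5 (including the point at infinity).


For each x in F_5, count y with y^2 = x^3 + 1 x + 1 mod 5:
  x = 0: RHS = 1, y in [1, 4]  -> 2 point(s)
  x = 2: RHS = 1, y in [1, 4]  -> 2 point(s)
  x = 3: RHS = 1, y in [1, 4]  -> 2 point(s)
  x = 4: RHS = 4, y in [2, 3]  -> 2 point(s)
Affine points: 8. Add the point at infinity: total = 9.

#E(F_5) = 9


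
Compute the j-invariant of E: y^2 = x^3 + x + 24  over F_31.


Delta = -16(4 a^3 + 27 b^2) mod 31 = 3
-1728 * (4 a)^3 = -1728 * (4*1)^3 mod 31 = 16
j = 16 * 3^(-1) mod 31 = 26

j = 26 (mod 31)


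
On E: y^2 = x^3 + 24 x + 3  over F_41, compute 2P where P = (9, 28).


Doubling: s = (3 x1^2 + a) / (2 y1)
s = (3*9^2 + 24) / (2*28) mod 41 = 26
x3 = s^2 - 2 x1 mod 41 = 26^2 - 2*9 = 2
y3 = s (x1 - x3) - y1 mod 41 = 26 * (9 - 2) - 28 = 31

2P = (2, 31)


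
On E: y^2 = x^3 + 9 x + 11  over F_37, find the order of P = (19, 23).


Compute successive multiples of P until we hit O:
  1P = (19, 23)
  2P = (3, 19)
  3P = (22, 4)
  4P = (32, 10)
  5P = (24, 19)
  6P = (5, 25)
  7P = (10, 18)
  8P = (1, 24)
  ... (continuing to 22P)
  22P = O

ord(P) = 22


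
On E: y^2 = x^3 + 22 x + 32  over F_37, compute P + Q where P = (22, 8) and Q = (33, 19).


P != Q, so use the chord formula.
s = (y2 - y1) / (x2 - x1) = (11) / (11) mod 37 = 1
x3 = s^2 - x1 - x2 mod 37 = 1^2 - 22 - 33 = 20
y3 = s (x1 - x3) - y1 mod 37 = 1 * (22 - 20) - 8 = 31

P + Q = (20, 31)


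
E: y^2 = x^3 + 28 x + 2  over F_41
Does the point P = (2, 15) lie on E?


Check whether y^2 = x^3 + 28 x + 2 (mod 41) for (x, y) = (2, 15).
LHS: y^2 = 15^2 mod 41 = 20
RHS: x^3 + 28 x + 2 = 2^3 + 28*2 + 2 mod 41 = 25
LHS != RHS

No, not on the curve


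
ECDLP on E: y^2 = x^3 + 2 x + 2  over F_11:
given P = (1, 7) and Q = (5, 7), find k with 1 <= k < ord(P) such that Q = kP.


Enumerate multiples of P until we hit Q = (5, 7):
  1P = (1, 7)
  2P = (2, 6)
  3P = (9, 1)
  4P = (5, 7)
Match found at i = 4.

k = 4


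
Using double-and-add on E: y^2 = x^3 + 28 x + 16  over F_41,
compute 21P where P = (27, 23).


k = 21 = 10101_2 (binary, LSB first: 10101)
Double-and-add from P = (27, 23):
  bit 0 = 1: acc = O + (27, 23) = (27, 23)
  bit 1 = 0: acc unchanged = (27, 23)
  bit 2 = 1: acc = (27, 23) + (21, 36) = (33, 31)
  bit 3 = 0: acc unchanged = (33, 31)
  bit 4 = 1: acc = (33, 31) + (6, 21) = (0, 4)

21P = (0, 4)


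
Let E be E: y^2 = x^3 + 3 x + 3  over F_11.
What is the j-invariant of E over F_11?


Delta = -16(4 a^3 + 27 b^2) mod 11 = 5
-1728 * (4 a)^3 = -1728 * (4*3)^3 mod 11 = 10
j = 10 * 5^(-1) mod 11 = 2

j = 2 (mod 11)


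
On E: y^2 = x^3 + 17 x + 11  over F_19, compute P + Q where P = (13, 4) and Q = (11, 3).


P != Q, so use the chord formula.
s = (y2 - y1) / (x2 - x1) = (18) / (17) mod 19 = 10
x3 = s^2 - x1 - x2 mod 19 = 10^2 - 13 - 11 = 0
y3 = s (x1 - x3) - y1 mod 19 = 10 * (13 - 0) - 4 = 12

P + Q = (0, 12)


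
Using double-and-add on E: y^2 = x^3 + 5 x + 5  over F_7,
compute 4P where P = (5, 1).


k = 4 = 100_2 (binary, LSB first: 001)
Double-and-add from P = (5, 1):
  bit 0 = 0: acc unchanged = O
  bit 1 = 0: acc unchanged = O
  bit 2 = 1: acc = O + (2, 4) = (2, 4)

4P = (2, 4)


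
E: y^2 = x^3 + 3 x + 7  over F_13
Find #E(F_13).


For each x in F_13, count y with y^2 = x^3 + 3 x + 7 mod 13:
  x = 3: RHS = 4, y in [2, 11]  -> 2 point(s)
  x = 5: RHS = 4, y in [2, 11]  -> 2 point(s)
  x = 8: RHS = 10, y in [6, 7]  -> 2 point(s)
  x = 9: RHS = 9, y in [3, 10]  -> 2 point(s)
  x = 10: RHS = 10, y in [6, 7]  -> 2 point(s)
  x = 12: RHS = 3, y in [4, 9]  -> 2 point(s)
Affine points: 12. Add the point at infinity: total = 13.

#E(F_13) = 13


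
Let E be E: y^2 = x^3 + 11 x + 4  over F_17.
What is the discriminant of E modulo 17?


4 a^3 + 27 b^2 = 4*11^3 + 27*4^2 = 5324 + 432 = 5756
Delta = -16 * (5756) = -92096
Delta mod 17 = 10

Delta = 10 (mod 17)


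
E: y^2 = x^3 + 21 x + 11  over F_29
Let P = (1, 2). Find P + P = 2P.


Doubling: s = (3 x1^2 + a) / (2 y1)
s = (3*1^2 + 21) / (2*2) mod 29 = 6
x3 = s^2 - 2 x1 mod 29 = 6^2 - 2*1 = 5
y3 = s (x1 - x3) - y1 mod 29 = 6 * (1 - 5) - 2 = 3

2P = (5, 3)


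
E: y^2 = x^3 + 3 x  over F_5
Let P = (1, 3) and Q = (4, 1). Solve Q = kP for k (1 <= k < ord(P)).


Enumerate multiples of P until we hit Q = (4, 1):
  1P = (1, 3)
  2P = (4, 4)
  3P = (4, 1)
Match found at i = 3.

k = 3


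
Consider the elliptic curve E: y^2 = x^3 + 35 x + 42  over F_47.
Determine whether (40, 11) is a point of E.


Check whether y^2 = x^3 + 35 x + 42 (mod 47) for (x, y) = (40, 11).
LHS: y^2 = 11^2 mod 47 = 27
RHS: x^3 + 35 x + 42 = 40^3 + 35*40 + 42 mod 47 = 18
LHS != RHS

No, not on the curve


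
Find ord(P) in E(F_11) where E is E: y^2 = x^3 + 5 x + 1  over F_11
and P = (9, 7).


Compute successive multiples of P until we hit O:
  1P = (9, 7)
  2P = (8, 6)
  3P = (6, 7)
  4P = (7, 4)
  5P = (0, 1)
  6P = (0, 10)
  7P = (7, 7)
  8P = (6, 4)
  ... (continuing to 11P)
  11P = O

ord(P) = 11


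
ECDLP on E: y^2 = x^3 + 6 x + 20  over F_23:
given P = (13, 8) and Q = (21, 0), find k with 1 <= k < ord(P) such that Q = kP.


Enumerate multiples of P until we hit Q = (21, 0):
  1P = (13, 8)
  2P = (21, 0)
Match found at i = 2.

k = 2


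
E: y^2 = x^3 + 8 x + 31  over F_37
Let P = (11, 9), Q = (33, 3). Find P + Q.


P != Q, so use the chord formula.
s = (y2 - y1) / (x2 - x1) = (31) / (22) mod 37 = 30
x3 = s^2 - x1 - x2 mod 37 = 30^2 - 11 - 33 = 5
y3 = s (x1 - x3) - y1 mod 37 = 30 * (11 - 5) - 9 = 23

P + Q = (5, 23)


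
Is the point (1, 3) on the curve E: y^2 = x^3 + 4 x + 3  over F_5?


Check whether y^2 = x^3 + 4 x + 3 (mod 5) for (x, y) = (1, 3).
LHS: y^2 = 3^2 mod 5 = 4
RHS: x^3 + 4 x + 3 = 1^3 + 4*1 + 3 mod 5 = 3
LHS != RHS

No, not on the curve


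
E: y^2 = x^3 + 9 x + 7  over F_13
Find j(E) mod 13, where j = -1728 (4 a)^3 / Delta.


Delta = -16(4 a^3 + 27 b^2) mod 13 = 10
-1728 * (4 a)^3 = -1728 * (4*9)^3 mod 13 = 12
j = 12 * 10^(-1) mod 13 = 9

j = 9 (mod 13)


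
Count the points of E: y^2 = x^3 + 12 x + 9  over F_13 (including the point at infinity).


For each x in F_13, count y with y^2 = x^3 + 12 x + 9 mod 13:
  x = 0: RHS = 9, y in [3, 10]  -> 2 point(s)
  x = 1: RHS = 9, y in [3, 10]  -> 2 point(s)
  x = 4: RHS = 4, y in [2, 11]  -> 2 point(s)
  x = 5: RHS = 12, y in [5, 8]  -> 2 point(s)
  x = 9: RHS = 1, y in [1, 12]  -> 2 point(s)
  x = 11: RHS = 3, y in [4, 9]  -> 2 point(s)
  x = 12: RHS = 9, y in [3, 10]  -> 2 point(s)
Affine points: 14. Add the point at infinity: total = 15.

#E(F_13) = 15


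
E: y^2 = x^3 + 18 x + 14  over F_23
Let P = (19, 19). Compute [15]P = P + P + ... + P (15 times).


k = 15 = 1111_2 (binary, LSB first: 1111)
Double-and-add from P = (19, 19):
  bit 0 = 1: acc = O + (19, 19) = (19, 19)
  bit 1 = 1: acc = (19, 19) + (20, 18) = (8, 16)
  bit 2 = 1: acc = (8, 16) + (9, 13) = (15, 5)
  bit 3 = 1: acc = (15, 5) + (7, 0) = (19, 4)

15P = (19, 4)


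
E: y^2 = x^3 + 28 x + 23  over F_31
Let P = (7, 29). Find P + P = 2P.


Doubling: s = (3 x1^2 + a) / (2 y1)
s = (3*7^2 + 28) / (2*29) mod 31 = 26
x3 = s^2 - 2 x1 mod 31 = 26^2 - 2*7 = 11
y3 = s (x1 - x3) - y1 mod 31 = 26 * (7 - 11) - 29 = 22

2P = (11, 22)


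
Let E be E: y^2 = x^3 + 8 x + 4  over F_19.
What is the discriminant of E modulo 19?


4 a^3 + 27 b^2 = 4*8^3 + 27*4^2 = 2048 + 432 = 2480
Delta = -16 * (2480) = -39680
Delta mod 19 = 11

Delta = 11 (mod 19)


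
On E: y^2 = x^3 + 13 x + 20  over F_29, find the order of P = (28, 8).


Compute successive multiples of P until we hit O:
  1P = (28, 8)
  2P = (3, 17)
  3P = (23, 25)
  4P = (0, 7)
  5P = (2, 24)
  6P = (21, 10)
  7P = (15, 9)
  8P = (9, 24)
  ... (continuing to 31P)
  31P = O

ord(P) = 31


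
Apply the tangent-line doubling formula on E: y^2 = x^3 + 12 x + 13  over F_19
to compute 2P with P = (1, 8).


Doubling: s = (3 x1^2 + a) / (2 y1)
s = (3*1^2 + 12) / (2*8) mod 19 = 14
x3 = s^2 - 2 x1 mod 19 = 14^2 - 2*1 = 4
y3 = s (x1 - x3) - y1 mod 19 = 14 * (1 - 4) - 8 = 7

2P = (4, 7)


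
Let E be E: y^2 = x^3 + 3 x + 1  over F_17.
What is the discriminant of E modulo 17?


4 a^3 + 27 b^2 = 4*3^3 + 27*1^2 = 108 + 27 = 135
Delta = -16 * (135) = -2160
Delta mod 17 = 16

Delta = 16 (mod 17)


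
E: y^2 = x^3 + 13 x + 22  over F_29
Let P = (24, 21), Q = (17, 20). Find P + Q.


P != Q, so use the chord formula.
s = (y2 - y1) / (x2 - x1) = (28) / (22) mod 29 = 25
x3 = s^2 - x1 - x2 mod 29 = 25^2 - 24 - 17 = 4
y3 = s (x1 - x3) - y1 mod 29 = 25 * (24 - 4) - 21 = 15

P + Q = (4, 15)


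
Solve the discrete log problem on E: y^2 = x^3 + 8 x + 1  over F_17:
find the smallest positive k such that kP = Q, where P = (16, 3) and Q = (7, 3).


Enumerate multiples of P until we hit Q = (7, 3):
  1P = (16, 3)
  2P = (3, 1)
  3P = (11, 3)
  4P = (7, 14)
  5P = (2, 12)
  6P = (8, 4)
  7P = (14, 1)
  8P = (5, 8)
  9P = (0, 16)
  10P = (0, 1)
  11P = (5, 9)
  12P = (14, 16)
  13P = (8, 13)
  14P = (2, 5)
  15P = (7, 3)
Match found at i = 15.

k = 15


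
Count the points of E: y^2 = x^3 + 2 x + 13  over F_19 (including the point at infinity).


For each x in F_19, count y with y^2 = x^3 + 2 x + 13 mod 19:
  x = 1: RHS = 16, y in [4, 15]  -> 2 point(s)
  x = 2: RHS = 6, y in [5, 14]  -> 2 point(s)
  x = 4: RHS = 9, y in [3, 16]  -> 2 point(s)
  x = 7: RHS = 9, y in [3, 16]  -> 2 point(s)
  x = 8: RHS = 9, y in [3, 16]  -> 2 point(s)
  x = 9: RHS = 0, y in [0]  -> 1 point(s)
  x = 10: RHS = 7, y in [8, 11]  -> 2 point(s)
  x = 11: RHS = 17, y in [6, 13]  -> 2 point(s)
  x = 12: RHS = 17, y in [6, 13]  -> 2 point(s)
  x = 14: RHS = 11, y in [7, 12]  -> 2 point(s)
  x = 15: RHS = 17, y in [6, 13]  -> 2 point(s)
  x = 17: RHS = 1, y in [1, 18]  -> 2 point(s)
Affine points: 23. Add the point at infinity: total = 24.

#E(F_19) = 24
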